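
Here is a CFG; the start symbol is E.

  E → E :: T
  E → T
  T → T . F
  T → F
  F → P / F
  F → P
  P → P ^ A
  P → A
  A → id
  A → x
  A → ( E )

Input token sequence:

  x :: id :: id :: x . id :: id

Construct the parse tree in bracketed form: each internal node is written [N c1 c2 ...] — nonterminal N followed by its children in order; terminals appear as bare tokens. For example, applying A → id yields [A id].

[E [E [E [E [E [T [F [P [A x]]]]] :: [T [F [P [A id]]]]] :: [T [F [P [A id]]]]] :: [T [T [F [P [A x]]]] . [F [P [A id]]]]] :: [T [F [P [A id]]]]]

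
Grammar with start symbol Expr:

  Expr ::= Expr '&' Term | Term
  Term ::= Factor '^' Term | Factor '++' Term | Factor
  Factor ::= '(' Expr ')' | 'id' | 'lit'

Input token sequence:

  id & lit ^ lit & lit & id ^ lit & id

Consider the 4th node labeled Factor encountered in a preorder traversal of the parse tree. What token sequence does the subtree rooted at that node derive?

lit

[Expr [Expr [Expr [Expr [Expr [Term [Factor id]]] & [Term [Factor lit] ^ [Term [Factor lit]]]] & [Term [Factor lit]]] & [Term [Factor id] ^ [Term [Factor lit]]]] & [Term [Factor id]]]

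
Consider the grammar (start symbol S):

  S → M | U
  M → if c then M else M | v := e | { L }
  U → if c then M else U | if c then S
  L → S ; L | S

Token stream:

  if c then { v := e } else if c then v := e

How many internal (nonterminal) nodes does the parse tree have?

9

[S [U if c then [M { [L [S [M v := e]]] }] else [U if c then [S [M v := e]]]]]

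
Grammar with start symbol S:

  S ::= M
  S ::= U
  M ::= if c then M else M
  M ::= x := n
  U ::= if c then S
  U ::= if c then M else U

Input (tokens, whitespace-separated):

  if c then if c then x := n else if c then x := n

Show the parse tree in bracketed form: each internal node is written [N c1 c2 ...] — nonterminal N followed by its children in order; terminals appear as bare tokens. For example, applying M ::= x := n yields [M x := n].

S
U
if c then S
if c then U
if c then if c then M else U
if c then if c then x := n else U
if c then if c then x := n else if c then S
if c then if c then x := n else if c then M
if c then if c then x := n else if c then x := n

[S [U if c then [S [U if c then [M x := n] else [U if c then [S [M x := n]]]]]]]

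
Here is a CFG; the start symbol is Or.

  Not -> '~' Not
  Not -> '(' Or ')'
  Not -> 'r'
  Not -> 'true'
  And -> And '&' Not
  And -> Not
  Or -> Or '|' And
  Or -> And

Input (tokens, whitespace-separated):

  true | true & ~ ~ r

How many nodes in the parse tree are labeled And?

3

[Or [Or [And [Not true]]] | [And [And [Not true]] & [Not ~ [Not ~ [Not r]]]]]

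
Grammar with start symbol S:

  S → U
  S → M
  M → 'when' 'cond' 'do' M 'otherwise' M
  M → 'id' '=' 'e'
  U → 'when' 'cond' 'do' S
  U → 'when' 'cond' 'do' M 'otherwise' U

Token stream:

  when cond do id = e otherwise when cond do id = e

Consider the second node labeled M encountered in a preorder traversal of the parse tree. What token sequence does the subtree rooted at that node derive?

[S [U when cond do [M id = e] otherwise [U when cond do [S [M id = e]]]]]

id = e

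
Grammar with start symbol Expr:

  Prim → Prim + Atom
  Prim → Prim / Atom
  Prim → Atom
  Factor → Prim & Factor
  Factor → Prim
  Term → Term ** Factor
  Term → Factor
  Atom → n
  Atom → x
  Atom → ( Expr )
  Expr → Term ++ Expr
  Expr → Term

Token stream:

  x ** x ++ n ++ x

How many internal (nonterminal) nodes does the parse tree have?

19

[Expr [Term [Term [Factor [Prim [Atom x]]]] ** [Factor [Prim [Atom x]]]] ++ [Expr [Term [Factor [Prim [Atom n]]]] ++ [Expr [Term [Factor [Prim [Atom x]]]]]]]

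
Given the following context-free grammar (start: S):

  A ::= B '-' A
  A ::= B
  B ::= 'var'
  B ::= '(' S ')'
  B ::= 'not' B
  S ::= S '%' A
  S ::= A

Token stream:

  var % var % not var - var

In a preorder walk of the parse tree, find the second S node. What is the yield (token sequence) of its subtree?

var % var

[S [S [S [A [B var]]] % [A [B var]]] % [A [B not [B var]] - [A [B var]]]]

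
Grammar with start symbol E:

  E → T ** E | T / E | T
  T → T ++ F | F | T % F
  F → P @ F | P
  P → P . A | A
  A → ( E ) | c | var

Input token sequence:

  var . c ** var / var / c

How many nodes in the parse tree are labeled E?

[E [T [F [P [P [A var]] . [A c]]]] ** [E [T [F [P [A var]]]] / [E [T [F [P [A var]]]] / [E [T [F [P [A c]]]]]]]]

4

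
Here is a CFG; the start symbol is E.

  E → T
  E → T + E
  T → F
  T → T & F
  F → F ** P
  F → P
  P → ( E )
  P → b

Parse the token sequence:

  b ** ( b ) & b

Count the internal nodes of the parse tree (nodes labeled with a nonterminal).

13

[E [T [T [F [F [P b]] ** [P ( [E [T [F [P b]]]] )]]] & [F [P b]]]]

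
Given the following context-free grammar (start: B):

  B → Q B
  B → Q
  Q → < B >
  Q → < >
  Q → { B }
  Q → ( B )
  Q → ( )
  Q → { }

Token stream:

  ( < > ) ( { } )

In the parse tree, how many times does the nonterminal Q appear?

[B [Q ( [B [Q < >]] )] [B [Q ( [B [Q { }]] )]]]

4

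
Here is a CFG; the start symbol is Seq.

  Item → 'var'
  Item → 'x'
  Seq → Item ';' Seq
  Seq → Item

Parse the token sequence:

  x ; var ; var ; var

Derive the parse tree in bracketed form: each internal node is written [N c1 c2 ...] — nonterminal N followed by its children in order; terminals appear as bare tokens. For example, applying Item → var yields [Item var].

[Seq [Item x] ; [Seq [Item var] ; [Seq [Item var] ; [Seq [Item var]]]]]

Seq
Item ; Seq
x ; Seq
x ; Item ; Seq
x ; var ; Seq
x ; var ; Item ; Seq
x ; var ; var ; Seq
x ; var ; var ; Item
x ; var ; var ; var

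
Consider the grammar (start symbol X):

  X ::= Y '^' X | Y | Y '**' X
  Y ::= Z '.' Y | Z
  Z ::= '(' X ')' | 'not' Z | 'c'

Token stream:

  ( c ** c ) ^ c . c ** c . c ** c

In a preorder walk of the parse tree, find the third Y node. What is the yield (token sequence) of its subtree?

c

[X [Y [Z ( [X [Y [Z c]] ** [X [Y [Z c]]]] )]] ^ [X [Y [Z c] . [Y [Z c]]] ** [X [Y [Z c] . [Y [Z c]]] ** [X [Y [Z c]]]]]]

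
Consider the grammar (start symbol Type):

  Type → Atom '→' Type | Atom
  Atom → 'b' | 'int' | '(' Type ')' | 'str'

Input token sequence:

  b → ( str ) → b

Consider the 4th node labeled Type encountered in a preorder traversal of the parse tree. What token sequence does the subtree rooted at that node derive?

b

[Type [Atom b] → [Type [Atom ( [Type [Atom str]] )] → [Type [Atom b]]]]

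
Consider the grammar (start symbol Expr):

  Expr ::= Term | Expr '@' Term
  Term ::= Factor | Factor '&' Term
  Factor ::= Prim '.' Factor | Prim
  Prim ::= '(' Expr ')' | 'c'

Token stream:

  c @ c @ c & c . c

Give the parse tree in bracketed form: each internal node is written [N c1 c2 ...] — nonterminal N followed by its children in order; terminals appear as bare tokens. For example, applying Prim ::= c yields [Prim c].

Expr
Expr @ Term
Expr @ Term @ Term
Term @ Term @ Term
Factor @ Term @ Term
Prim @ Term @ Term
c @ Term @ Term
c @ Factor @ Term
c @ Prim @ Term
c @ c @ Term
c @ c @ Factor & Term
c @ c @ Prim & Term
c @ c @ c & Term
c @ c @ c & Factor
c @ c @ c & Prim . Factor
c @ c @ c & c . Factor
c @ c @ c & c . Prim
c @ c @ c & c . c

[Expr [Expr [Expr [Term [Factor [Prim c]]]] @ [Term [Factor [Prim c]]]] @ [Term [Factor [Prim c]] & [Term [Factor [Prim c] . [Factor [Prim c]]]]]]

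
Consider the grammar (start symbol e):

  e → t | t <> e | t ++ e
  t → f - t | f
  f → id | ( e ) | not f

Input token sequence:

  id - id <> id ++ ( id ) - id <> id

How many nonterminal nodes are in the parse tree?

19

[e [t [f id] - [t [f id]]] <> [e [t [f id]] ++ [e [t [f ( [e [t [f id]]] )] - [t [f id]]] <> [e [t [f id]]]]]]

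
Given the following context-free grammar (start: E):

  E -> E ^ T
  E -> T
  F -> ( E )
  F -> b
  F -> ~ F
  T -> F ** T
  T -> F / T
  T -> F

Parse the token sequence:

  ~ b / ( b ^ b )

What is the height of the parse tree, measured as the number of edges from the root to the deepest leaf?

8

[E [T [F ~ [F b]] / [T [F ( [E [E [T [F b]]] ^ [T [F b]]] )]]]]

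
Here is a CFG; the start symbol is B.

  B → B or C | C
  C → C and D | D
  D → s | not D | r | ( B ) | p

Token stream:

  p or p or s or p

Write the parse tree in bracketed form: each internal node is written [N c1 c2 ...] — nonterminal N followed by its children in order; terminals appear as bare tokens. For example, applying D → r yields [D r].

B
B or C
B or C or C
B or C or C or C
C or C or C or C
D or C or C or C
p or C or C or C
p or D or C or C
p or p or C or C
p or p or D or C
p or p or s or C
p or p or s or D
p or p or s or p

[B [B [B [B [C [D p]]] or [C [D p]]] or [C [D s]]] or [C [D p]]]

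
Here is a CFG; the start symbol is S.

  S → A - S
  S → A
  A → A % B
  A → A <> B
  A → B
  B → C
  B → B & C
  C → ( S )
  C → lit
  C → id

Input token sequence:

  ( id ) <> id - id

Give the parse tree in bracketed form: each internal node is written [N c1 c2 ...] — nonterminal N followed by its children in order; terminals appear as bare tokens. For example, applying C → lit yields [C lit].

[S [A [A [B [C ( [S [A [B [C id]]]] )]]] <> [B [C id]]] - [S [A [B [C id]]]]]

S
A - S
A <> B - S
B <> B - S
C <> B - S
( S ) <> B - S
( A ) <> B - S
( B ) <> B - S
( C ) <> B - S
( id ) <> B - S
( id ) <> C - S
( id ) <> id - S
( id ) <> id - A
( id ) <> id - B
( id ) <> id - C
( id ) <> id - id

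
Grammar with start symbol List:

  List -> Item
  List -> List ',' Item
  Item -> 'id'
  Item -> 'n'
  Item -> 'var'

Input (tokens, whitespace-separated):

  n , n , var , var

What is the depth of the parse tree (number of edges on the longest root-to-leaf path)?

[List [List [List [List [Item n]] , [Item n]] , [Item var]] , [Item var]]

5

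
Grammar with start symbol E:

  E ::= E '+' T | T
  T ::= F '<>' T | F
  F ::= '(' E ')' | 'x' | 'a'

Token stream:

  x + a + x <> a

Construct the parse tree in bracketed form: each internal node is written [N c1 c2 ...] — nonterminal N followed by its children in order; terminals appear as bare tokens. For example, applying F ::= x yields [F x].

[E [E [E [T [F x]]] + [T [F a]]] + [T [F x] <> [T [F a]]]]

E
E + T
E + T + T
T + T + T
F + T + T
x + T + T
x + F + T
x + a + T
x + a + F <> T
x + a + x <> T
x + a + x <> F
x + a + x <> a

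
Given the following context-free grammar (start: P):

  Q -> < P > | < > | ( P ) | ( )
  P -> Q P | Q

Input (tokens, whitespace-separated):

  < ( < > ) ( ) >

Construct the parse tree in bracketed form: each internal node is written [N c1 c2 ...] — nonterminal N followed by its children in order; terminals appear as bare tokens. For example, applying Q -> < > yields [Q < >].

P
Q
< P >
< Q P >
< ( P ) P >
< ( Q ) P >
< ( < > ) P >
< ( < > ) Q >
< ( < > ) ( ) >

[P [Q < [P [Q ( [P [Q < >]] )] [P [Q ( )]]] >]]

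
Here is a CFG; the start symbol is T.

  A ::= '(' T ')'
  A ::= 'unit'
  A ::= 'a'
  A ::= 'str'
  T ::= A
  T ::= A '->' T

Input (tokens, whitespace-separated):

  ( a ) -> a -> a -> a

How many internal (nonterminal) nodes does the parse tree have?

[T [A ( [T [A a]] )] -> [T [A a] -> [T [A a] -> [T [A a]]]]]

10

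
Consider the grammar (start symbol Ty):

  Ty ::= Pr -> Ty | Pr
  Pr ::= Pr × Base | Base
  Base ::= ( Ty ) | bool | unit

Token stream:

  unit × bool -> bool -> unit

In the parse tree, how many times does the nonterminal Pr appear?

[Ty [Pr [Pr [Base unit]] × [Base bool]] -> [Ty [Pr [Base bool]] -> [Ty [Pr [Base unit]]]]]

4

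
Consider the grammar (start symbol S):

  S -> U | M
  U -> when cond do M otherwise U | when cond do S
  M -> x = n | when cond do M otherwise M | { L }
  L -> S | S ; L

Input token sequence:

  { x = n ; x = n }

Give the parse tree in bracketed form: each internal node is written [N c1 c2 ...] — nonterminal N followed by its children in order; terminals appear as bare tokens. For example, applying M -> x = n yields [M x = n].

S
M
{ L }
{ S ; L }
{ M ; L }
{ x = n ; L }
{ x = n ; S }
{ x = n ; M }
{ x = n ; x = n }

[S [M { [L [S [M x = n]] ; [L [S [M x = n]]]] }]]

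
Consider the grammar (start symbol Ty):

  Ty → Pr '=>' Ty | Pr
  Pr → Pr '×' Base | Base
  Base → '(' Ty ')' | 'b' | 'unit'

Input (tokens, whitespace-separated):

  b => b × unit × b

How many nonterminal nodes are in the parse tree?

[Ty [Pr [Base b]] => [Ty [Pr [Pr [Pr [Base b]] × [Base unit]] × [Base b]]]]

10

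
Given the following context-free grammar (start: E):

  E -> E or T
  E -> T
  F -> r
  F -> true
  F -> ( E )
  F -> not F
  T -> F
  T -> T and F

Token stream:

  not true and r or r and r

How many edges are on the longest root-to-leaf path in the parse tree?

6

[E [E [T [T [F not [F true]]] and [F r]]] or [T [T [F r]] and [F r]]]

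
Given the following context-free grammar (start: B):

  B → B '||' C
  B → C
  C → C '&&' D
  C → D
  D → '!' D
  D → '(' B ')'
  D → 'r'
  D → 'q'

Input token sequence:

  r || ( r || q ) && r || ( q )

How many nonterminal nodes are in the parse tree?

[B [B [B [C [D r]]] || [C [C [D ( [B [B [C [D r]]] || [C [D q]]] )]] && [D r]]] || [C [D ( [B [C [D q]]] )]]]

20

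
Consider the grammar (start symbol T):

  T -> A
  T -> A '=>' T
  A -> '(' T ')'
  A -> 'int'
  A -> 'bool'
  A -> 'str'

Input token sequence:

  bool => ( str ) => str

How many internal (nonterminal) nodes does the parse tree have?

8

[T [A bool] => [T [A ( [T [A str]] )] => [T [A str]]]]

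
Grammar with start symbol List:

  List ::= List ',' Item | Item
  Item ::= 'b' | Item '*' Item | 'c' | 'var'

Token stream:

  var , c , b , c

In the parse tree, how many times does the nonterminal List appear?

4

[List [List [List [List [Item var]] , [Item c]] , [Item b]] , [Item c]]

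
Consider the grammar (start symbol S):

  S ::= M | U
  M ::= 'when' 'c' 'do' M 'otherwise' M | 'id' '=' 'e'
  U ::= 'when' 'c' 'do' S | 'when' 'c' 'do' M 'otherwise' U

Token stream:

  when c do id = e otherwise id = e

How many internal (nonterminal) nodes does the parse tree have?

[S [M when c do [M id = e] otherwise [M id = e]]]

4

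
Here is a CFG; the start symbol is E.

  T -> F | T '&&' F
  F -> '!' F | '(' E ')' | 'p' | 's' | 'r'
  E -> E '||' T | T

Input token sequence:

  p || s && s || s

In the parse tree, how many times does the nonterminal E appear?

[E [E [E [T [F p]]] || [T [T [F s]] && [F s]]] || [T [F s]]]

3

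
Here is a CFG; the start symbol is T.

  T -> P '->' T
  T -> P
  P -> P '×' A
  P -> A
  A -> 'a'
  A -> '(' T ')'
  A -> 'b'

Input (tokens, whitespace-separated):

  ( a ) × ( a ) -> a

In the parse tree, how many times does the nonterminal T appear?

[T [P [P [A ( [T [P [A a]]] )]] × [A ( [T [P [A a]]] )]] -> [T [P [A a]]]]

4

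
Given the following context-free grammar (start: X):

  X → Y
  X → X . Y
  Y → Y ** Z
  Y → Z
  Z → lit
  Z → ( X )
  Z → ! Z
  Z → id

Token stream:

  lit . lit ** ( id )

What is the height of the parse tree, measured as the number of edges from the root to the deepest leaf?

6

[X [X [Y [Z lit]]] . [Y [Y [Z lit]] ** [Z ( [X [Y [Z id]]] )]]]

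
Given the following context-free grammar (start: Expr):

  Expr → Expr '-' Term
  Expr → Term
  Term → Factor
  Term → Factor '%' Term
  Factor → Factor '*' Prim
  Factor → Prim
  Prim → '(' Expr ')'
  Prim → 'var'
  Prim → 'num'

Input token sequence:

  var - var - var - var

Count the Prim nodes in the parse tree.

4

[Expr [Expr [Expr [Expr [Term [Factor [Prim var]]]] - [Term [Factor [Prim var]]]] - [Term [Factor [Prim var]]]] - [Term [Factor [Prim var]]]]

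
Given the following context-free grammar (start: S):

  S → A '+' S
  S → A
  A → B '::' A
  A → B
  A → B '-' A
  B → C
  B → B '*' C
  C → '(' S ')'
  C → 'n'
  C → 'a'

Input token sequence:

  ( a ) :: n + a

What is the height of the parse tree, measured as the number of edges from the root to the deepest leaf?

[S [A [B [C ( [S [A [B [C a]]]] )]] :: [A [B [C n]]]] + [S [A [B [C a]]]]]

8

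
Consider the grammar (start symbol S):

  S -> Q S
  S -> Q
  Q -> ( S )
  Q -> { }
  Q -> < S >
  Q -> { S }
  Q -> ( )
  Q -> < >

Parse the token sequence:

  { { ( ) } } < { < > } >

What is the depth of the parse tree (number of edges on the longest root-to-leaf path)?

[S [Q { [S [Q { [S [Q ( )]] }]] }] [S [Q < [S [Q { [S [Q < >]] }]] >]]]

7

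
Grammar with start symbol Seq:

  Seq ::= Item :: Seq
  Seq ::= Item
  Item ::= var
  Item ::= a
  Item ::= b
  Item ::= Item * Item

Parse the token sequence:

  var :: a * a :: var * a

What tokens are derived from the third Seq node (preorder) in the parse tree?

[Seq [Item var] :: [Seq [Item [Item a] * [Item a]] :: [Seq [Item [Item var] * [Item a]]]]]

var * a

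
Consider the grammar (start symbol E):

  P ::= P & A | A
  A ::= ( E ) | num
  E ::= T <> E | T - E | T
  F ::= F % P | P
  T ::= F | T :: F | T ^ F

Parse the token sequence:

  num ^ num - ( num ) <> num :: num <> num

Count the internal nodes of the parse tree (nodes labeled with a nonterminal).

[E [T [T [F [P [A num]]]] ^ [F [P [A num]]]] - [E [T [F [P [A ( [E [T [F [P [A num]]]]] )]]]] <> [E [T [T [F [P [A num]]]] :: [F [P [A num]]]] <> [E [T [F [P [A num]]]]]]]]

33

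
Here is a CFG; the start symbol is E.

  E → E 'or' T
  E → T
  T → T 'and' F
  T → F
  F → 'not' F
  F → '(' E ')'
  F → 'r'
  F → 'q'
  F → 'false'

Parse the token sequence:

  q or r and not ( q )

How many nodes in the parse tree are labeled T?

[E [E [T [F q]]] or [T [T [F r]] and [F not [F ( [E [T [F q]]] )]]]]

4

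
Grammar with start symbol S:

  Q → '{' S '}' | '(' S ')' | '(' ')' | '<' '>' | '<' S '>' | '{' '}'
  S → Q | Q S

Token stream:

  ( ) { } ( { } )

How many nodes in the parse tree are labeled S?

4

[S [Q ( )] [S [Q { }] [S [Q ( [S [Q { }]] )]]]]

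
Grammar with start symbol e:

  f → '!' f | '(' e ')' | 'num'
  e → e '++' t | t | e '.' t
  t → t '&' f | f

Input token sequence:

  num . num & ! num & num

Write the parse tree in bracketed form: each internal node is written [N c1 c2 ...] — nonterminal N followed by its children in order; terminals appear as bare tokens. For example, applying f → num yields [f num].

e
e . t
t . t
f . t
num . t
num . t & f
num . t & f & f
num . f & f & f
num . num & f & f
num . num & ! f & f
num . num & ! num & f
num . num & ! num & num

[e [e [t [f num]]] . [t [t [t [f num]] & [f ! [f num]]] & [f num]]]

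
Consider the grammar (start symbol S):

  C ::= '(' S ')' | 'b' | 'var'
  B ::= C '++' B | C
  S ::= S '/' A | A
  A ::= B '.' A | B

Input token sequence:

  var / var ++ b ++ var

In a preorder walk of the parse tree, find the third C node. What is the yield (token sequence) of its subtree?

[S [S [A [B [C var]]]] / [A [B [C var] ++ [B [C b] ++ [B [C var]]]]]]

b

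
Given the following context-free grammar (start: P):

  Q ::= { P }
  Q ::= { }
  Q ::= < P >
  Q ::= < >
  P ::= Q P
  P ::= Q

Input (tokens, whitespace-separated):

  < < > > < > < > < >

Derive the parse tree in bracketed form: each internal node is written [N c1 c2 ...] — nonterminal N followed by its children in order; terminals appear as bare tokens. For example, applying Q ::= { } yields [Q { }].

P
Q P
< P > P
< Q > P
< < > > P
< < > > Q P
< < > > < > P
< < > > < > Q P
< < > > < > < > P
< < > > < > < > Q
< < > > < > < > < >

[P [Q < [P [Q < >]] >] [P [Q < >] [P [Q < >] [P [Q < >]]]]]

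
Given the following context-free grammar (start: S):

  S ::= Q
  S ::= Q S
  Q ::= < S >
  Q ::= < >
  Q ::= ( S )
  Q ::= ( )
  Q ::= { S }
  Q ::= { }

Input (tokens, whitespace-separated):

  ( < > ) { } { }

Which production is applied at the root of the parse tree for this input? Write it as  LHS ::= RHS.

S ::= Q S

[S [Q ( [S [Q < >]] )] [S [Q { }] [S [Q { }]]]]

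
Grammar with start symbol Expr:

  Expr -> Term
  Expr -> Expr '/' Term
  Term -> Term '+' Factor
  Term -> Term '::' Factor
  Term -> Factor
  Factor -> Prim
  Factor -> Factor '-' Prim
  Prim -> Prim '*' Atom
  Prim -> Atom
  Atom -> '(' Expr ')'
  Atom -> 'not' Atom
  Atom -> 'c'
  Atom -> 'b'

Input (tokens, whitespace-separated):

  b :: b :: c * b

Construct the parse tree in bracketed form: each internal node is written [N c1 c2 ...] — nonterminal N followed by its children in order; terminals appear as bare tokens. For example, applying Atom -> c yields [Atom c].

[Expr [Term [Term [Term [Factor [Prim [Atom b]]]] :: [Factor [Prim [Atom b]]]] :: [Factor [Prim [Prim [Atom c]] * [Atom b]]]]]

Expr
Term
Term :: Factor
Term :: Factor :: Factor
Factor :: Factor :: Factor
Prim :: Factor :: Factor
Atom :: Factor :: Factor
b :: Factor :: Factor
b :: Prim :: Factor
b :: Atom :: Factor
b :: b :: Factor
b :: b :: Prim
b :: b :: Prim * Atom
b :: b :: Atom * Atom
b :: b :: c * Atom
b :: b :: c * b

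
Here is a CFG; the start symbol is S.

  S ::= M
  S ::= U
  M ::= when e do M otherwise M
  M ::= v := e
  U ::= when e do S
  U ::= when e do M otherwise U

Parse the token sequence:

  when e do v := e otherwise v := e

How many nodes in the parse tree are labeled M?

[S [M when e do [M v := e] otherwise [M v := e]]]

3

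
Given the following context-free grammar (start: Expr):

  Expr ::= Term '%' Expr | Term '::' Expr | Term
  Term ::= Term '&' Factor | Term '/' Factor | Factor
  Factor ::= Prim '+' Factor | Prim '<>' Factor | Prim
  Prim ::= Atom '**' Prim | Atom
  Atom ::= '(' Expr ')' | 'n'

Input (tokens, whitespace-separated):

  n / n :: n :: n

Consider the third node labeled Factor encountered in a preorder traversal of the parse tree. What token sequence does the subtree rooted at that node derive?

n

[Expr [Term [Term [Factor [Prim [Atom n]]]] / [Factor [Prim [Atom n]]]] :: [Expr [Term [Factor [Prim [Atom n]]]] :: [Expr [Term [Factor [Prim [Atom n]]]]]]]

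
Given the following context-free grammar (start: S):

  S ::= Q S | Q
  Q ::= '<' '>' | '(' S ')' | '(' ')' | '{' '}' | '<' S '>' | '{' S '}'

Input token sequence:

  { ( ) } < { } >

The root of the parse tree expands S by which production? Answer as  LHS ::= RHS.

[S [Q { [S [Q ( )]] }] [S [Q < [S [Q { }]] >]]]

S ::= Q S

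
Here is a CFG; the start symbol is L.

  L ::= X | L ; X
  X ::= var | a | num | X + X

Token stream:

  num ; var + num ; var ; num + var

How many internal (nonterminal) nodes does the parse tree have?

12

[L [L [L [L [X num]] ; [X [X var] + [X num]]] ; [X var]] ; [X [X num] + [X var]]]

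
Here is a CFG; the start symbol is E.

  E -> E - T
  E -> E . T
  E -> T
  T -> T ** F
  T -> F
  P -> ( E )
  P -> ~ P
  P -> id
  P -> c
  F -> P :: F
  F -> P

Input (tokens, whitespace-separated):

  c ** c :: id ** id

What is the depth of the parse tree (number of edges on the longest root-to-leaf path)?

[E [T [T [T [F [P c]]] ** [F [P c] :: [F [P id]]]] ** [F [P id]]]]

6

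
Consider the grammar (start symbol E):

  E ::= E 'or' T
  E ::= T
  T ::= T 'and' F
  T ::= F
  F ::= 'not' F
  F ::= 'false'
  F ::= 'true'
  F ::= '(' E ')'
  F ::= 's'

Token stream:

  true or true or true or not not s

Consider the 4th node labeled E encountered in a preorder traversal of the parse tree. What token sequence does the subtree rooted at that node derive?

true

[E [E [E [E [T [F true]]] or [T [F true]]] or [T [F true]]] or [T [F not [F not [F s]]]]]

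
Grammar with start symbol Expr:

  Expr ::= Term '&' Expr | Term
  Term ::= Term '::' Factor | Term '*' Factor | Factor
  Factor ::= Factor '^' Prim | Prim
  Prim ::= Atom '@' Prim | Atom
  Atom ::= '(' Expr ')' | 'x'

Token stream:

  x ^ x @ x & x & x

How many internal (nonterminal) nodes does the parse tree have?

[Expr [Term [Factor [Factor [Prim [Atom x]]] ^ [Prim [Atom x] @ [Prim [Atom x]]]]] & [Expr [Term [Factor [Prim [Atom x]]]] & [Expr [Term [Factor [Prim [Atom x]]]]]]]

20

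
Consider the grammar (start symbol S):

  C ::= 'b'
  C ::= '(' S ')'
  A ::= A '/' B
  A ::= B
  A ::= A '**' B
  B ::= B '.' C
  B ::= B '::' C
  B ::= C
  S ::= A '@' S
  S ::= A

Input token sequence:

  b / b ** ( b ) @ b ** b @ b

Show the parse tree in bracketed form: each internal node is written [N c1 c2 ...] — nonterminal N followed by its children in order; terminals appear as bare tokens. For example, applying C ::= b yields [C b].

[S [A [A [A [B [C b]]] / [B [C b]]] ** [B [C ( [S [A [B [C b]]]] )]]] @ [S [A [A [B [C b]]] ** [B [C b]]] @ [S [A [B [C b]]]]]]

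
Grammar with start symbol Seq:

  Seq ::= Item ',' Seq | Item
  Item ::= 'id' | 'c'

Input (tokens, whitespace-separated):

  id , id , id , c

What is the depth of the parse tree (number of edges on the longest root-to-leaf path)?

[Seq [Item id] , [Seq [Item id] , [Seq [Item id] , [Seq [Item c]]]]]

5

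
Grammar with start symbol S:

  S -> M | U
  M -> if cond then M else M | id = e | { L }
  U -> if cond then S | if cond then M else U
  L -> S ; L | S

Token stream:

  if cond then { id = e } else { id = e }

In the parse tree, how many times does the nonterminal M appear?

[S [M if cond then [M { [L [S [M id = e]]] }] else [M { [L [S [M id = e]]] }]]]

5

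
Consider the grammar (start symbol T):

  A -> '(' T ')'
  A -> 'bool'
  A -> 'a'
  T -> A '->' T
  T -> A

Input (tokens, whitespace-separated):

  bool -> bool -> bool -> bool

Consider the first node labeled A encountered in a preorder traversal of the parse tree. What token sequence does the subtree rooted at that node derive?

bool

[T [A bool] -> [T [A bool] -> [T [A bool] -> [T [A bool]]]]]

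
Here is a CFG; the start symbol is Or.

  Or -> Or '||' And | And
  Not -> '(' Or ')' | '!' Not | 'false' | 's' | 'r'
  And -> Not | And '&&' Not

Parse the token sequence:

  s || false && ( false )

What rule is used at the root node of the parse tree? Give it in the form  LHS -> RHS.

Or -> Or '||' And

[Or [Or [And [Not s]]] || [And [And [Not false]] && [Not ( [Or [And [Not false]]] )]]]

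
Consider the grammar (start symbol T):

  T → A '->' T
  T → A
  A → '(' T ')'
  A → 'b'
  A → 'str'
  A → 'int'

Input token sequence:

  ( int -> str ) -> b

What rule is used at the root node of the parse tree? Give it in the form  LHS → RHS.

T → A '->' T

[T [A ( [T [A int] -> [T [A str]]] )] -> [T [A b]]]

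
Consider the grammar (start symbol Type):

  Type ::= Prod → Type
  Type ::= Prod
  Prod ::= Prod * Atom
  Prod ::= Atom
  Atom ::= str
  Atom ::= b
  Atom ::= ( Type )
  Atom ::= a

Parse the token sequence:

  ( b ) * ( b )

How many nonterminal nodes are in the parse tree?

[Type [Prod [Prod [Atom ( [Type [Prod [Atom b]]] )]] * [Atom ( [Type [Prod [Atom b]]] )]]]

11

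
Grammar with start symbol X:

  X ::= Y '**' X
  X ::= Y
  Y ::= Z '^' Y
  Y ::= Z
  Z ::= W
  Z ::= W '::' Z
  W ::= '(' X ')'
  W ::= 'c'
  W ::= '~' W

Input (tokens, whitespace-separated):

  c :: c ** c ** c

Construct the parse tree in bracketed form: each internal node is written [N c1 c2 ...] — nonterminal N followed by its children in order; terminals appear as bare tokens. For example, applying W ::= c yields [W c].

X
Y ** X
Z ** X
W :: Z ** X
c :: Z ** X
c :: W ** X
c :: c ** X
c :: c ** Y ** X
c :: c ** Z ** X
c :: c ** W ** X
c :: c ** c ** X
c :: c ** c ** Y
c :: c ** c ** Z
c :: c ** c ** W
c :: c ** c ** c

[X [Y [Z [W c] :: [Z [W c]]]] ** [X [Y [Z [W c]]] ** [X [Y [Z [W c]]]]]]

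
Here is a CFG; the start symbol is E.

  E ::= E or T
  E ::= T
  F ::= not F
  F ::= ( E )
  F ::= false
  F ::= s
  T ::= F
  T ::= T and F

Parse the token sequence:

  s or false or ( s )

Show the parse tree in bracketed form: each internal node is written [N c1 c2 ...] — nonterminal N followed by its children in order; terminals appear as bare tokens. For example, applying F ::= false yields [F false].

[E [E [E [T [F s]]] or [T [F false]]] or [T [F ( [E [T [F s]]] )]]]

E
E or T
E or T or T
T or T or T
F or T or T
s or T or T
s or F or T
s or false or T
s or false or F
s or false or ( E )
s or false or ( T )
s or false or ( F )
s or false or ( s )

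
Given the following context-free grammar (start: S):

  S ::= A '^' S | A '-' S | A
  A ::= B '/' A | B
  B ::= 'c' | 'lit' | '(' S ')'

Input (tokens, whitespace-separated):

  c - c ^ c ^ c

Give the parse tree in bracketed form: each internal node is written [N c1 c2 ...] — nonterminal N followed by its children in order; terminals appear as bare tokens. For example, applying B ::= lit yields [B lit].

S
A - S
B - S
c - S
c - A ^ S
c - B ^ S
c - c ^ S
c - c ^ A ^ S
c - c ^ B ^ S
c - c ^ c ^ S
c - c ^ c ^ A
c - c ^ c ^ B
c - c ^ c ^ c

[S [A [B c]] - [S [A [B c]] ^ [S [A [B c]] ^ [S [A [B c]]]]]]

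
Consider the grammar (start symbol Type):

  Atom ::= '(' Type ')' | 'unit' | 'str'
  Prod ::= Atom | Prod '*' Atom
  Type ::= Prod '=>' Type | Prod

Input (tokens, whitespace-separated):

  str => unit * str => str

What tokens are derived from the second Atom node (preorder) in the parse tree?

[Type [Prod [Atom str]] => [Type [Prod [Prod [Atom unit]] * [Atom str]] => [Type [Prod [Atom str]]]]]

unit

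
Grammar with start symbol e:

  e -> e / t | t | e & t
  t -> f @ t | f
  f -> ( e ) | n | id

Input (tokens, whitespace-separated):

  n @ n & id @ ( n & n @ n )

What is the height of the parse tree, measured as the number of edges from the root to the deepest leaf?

8

[e [e [t [f n] @ [t [f n]]]] & [t [f id] @ [t [f ( [e [e [t [f n]]] & [t [f n] @ [t [f n]]]] )]]]]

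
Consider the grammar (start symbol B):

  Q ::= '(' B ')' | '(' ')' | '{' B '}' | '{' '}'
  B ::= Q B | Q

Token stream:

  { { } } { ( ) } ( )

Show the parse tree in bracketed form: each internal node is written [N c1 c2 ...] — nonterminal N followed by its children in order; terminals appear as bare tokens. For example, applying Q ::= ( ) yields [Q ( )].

[B [Q { [B [Q { }]] }] [B [Q { [B [Q ( )]] }] [B [Q ( )]]]]

B
Q B
{ B } B
{ Q } B
{ { } } B
{ { } } Q B
{ { } } { B } B
{ { } } { Q } B
{ { } } { ( ) } B
{ { } } { ( ) } Q
{ { } } { ( ) } ( )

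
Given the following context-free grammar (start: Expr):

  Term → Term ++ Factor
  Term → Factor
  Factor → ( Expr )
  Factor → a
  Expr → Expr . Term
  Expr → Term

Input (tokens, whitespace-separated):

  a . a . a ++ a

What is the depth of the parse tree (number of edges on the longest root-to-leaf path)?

5

[Expr [Expr [Expr [Term [Factor a]]] . [Term [Factor a]]] . [Term [Term [Factor a]] ++ [Factor a]]]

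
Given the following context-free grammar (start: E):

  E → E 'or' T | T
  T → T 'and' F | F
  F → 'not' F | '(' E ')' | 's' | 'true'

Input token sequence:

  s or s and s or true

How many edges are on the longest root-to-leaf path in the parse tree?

5

[E [E [E [T [F s]]] or [T [T [F s]] and [F s]]] or [T [F true]]]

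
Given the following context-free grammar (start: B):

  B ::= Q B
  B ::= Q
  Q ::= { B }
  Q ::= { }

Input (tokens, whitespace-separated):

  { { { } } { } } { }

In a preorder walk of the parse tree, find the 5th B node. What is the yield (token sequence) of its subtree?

{ }

[B [Q { [B [Q { [B [Q { }]] }] [B [Q { }]]] }] [B [Q { }]]]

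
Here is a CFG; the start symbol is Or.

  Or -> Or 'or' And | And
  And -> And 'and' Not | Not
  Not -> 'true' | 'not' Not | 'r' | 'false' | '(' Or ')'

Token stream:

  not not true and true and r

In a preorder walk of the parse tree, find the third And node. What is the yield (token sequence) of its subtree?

[Or [And [And [And [Not not [Not not [Not true]]]] and [Not true]] and [Not r]]]

not not true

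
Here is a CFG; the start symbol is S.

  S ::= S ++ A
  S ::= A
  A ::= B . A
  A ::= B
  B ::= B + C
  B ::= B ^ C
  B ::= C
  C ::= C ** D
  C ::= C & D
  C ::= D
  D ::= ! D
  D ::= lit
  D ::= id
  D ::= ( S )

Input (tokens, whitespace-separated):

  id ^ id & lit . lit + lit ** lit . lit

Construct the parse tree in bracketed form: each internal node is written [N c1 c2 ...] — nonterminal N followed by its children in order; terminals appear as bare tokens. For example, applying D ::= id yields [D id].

[S [A [B [B [C [D id]]] ^ [C [C [D id]] & [D lit]]] . [A [B [B [C [D lit]]] + [C [C [D lit]] ** [D lit]]] . [A [B [C [D lit]]]]]]]

S
A
B . A
B ^ C . A
C ^ C . A
D ^ C . A
id ^ C . A
id ^ C & D . A
id ^ D & D . A
id ^ id & D . A
id ^ id & lit . A
id ^ id & lit . B . A
id ^ id & lit . B + C . A
id ^ id & lit . C + C . A
id ^ id & lit . D + C . A
id ^ id & lit . lit + C . A
id ^ id & lit . lit + C ** D . A
id ^ id & lit . lit + D ** D . A
id ^ id & lit . lit + lit ** D . A
id ^ id & lit . lit + lit ** lit . A
id ^ id & lit . lit + lit ** lit . B
id ^ id & lit . lit + lit ** lit . C
id ^ id & lit . lit + lit ** lit . D
id ^ id & lit . lit + lit ** lit . lit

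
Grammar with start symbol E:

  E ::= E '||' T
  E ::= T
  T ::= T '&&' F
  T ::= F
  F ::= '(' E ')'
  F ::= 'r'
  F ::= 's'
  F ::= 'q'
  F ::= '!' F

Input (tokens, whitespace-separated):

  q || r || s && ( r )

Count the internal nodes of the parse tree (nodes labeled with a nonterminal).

14

[E [E [E [T [F q]]] || [T [F r]]] || [T [T [F s]] && [F ( [E [T [F r]]] )]]]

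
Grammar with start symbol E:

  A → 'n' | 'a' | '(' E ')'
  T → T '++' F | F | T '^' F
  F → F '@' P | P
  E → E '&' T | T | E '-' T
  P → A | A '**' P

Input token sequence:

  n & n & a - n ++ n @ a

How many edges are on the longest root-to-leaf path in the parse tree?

8

[E [E [E [E [T [F [P [A n]]]]] & [T [F [P [A n]]]]] & [T [F [P [A a]]]]] - [T [T [F [P [A n]]]] ++ [F [F [P [A n]]] @ [P [A a]]]]]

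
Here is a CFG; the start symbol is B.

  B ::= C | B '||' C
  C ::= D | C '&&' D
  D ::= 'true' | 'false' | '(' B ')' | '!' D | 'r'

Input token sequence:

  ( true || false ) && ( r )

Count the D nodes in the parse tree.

[B [C [C [D ( [B [B [C [D true]]] || [C [D false]]] )]] && [D ( [B [C [D r]]] )]]]

5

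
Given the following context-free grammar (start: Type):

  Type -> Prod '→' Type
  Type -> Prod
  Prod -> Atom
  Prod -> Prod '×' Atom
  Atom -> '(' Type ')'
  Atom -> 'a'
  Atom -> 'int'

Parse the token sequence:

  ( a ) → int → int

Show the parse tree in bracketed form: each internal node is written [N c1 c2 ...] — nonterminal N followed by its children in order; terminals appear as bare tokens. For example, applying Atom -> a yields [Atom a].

Type
Prod → Type
Atom → Type
( Type ) → Type
( Prod ) → Type
( Atom ) → Type
( a ) → Type
( a ) → Prod → Type
( a ) → Atom → Type
( a ) → int → Type
( a ) → int → Prod
( a ) → int → Atom
( a ) → int → int

[Type [Prod [Atom ( [Type [Prod [Atom a]]] )]] → [Type [Prod [Atom int]] → [Type [Prod [Atom int]]]]]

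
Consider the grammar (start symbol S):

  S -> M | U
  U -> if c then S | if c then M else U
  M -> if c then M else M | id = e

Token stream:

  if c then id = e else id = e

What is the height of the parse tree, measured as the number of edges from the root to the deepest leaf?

3

[S [M if c then [M id = e] else [M id = e]]]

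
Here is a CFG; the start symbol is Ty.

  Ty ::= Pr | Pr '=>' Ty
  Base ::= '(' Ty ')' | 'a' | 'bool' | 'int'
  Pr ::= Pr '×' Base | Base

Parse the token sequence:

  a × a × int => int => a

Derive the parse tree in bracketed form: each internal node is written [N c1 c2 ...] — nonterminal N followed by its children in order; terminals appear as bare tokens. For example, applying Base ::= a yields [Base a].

[Ty [Pr [Pr [Pr [Base a]] × [Base a]] × [Base int]] => [Ty [Pr [Base int]] => [Ty [Pr [Base a]]]]]

Ty
Pr => Ty
Pr × Base => Ty
Pr × Base × Base => Ty
Base × Base × Base => Ty
a × Base × Base => Ty
a × a × Base => Ty
a × a × int => Ty
a × a × int => Pr => Ty
a × a × int => Base => Ty
a × a × int => int => Ty
a × a × int => int => Pr
a × a × int => int => Base
a × a × int => int => a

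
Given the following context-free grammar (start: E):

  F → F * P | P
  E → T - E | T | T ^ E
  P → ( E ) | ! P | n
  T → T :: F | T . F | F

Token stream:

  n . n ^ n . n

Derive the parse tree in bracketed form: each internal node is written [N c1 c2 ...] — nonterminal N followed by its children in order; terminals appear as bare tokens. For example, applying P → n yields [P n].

[E [T [T [F [P n]]] . [F [P n]]] ^ [E [T [T [F [P n]]] . [F [P n]]]]]

E
T ^ E
T . F ^ E
F . F ^ E
P . F ^ E
n . F ^ E
n . P ^ E
n . n ^ E
n . n ^ T
n . n ^ T . F
n . n ^ F . F
n . n ^ P . F
n . n ^ n . F
n . n ^ n . P
n . n ^ n . n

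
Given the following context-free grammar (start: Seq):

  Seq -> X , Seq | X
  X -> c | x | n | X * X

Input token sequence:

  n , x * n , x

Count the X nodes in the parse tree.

5

[Seq [X n] , [Seq [X [X x] * [X n]] , [Seq [X x]]]]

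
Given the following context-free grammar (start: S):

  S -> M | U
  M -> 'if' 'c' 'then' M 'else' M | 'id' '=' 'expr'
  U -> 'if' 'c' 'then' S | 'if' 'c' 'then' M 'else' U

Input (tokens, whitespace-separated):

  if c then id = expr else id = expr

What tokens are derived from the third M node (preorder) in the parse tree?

[S [M if c then [M id = expr] else [M id = expr]]]

id = expr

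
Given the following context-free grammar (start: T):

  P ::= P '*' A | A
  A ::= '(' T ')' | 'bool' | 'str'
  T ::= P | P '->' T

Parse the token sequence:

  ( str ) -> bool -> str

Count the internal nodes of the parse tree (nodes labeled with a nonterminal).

[T [P [A ( [T [P [A str]]] )]] -> [T [P [A bool]] -> [T [P [A str]]]]]

12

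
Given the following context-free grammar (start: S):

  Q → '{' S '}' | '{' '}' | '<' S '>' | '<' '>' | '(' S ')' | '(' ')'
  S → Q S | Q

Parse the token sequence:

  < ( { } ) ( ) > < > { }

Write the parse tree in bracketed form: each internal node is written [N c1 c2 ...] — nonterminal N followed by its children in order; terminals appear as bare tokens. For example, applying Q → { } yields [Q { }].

[S [Q < [S [Q ( [S [Q { }]] )] [S [Q ( )]]] >] [S [Q < >] [S [Q { }]]]]

S
Q S
< S > S
< Q S > S
< ( S ) S > S
< ( Q ) S > S
< ( { } ) S > S
< ( { } ) Q > S
< ( { } ) ( ) > S
< ( { } ) ( ) > Q S
< ( { } ) ( ) > < > S
< ( { } ) ( ) > < > Q
< ( { } ) ( ) > < > { }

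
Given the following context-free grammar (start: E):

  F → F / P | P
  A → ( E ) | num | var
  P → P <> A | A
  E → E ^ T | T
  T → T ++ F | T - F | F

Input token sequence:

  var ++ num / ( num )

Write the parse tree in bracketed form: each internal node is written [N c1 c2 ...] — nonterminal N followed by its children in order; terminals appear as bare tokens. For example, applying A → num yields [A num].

E
T
T ++ F
F ++ F
P ++ F
A ++ F
var ++ F
var ++ F / P
var ++ P / P
var ++ A / P
var ++ num / P
var ++ num / A
var ++ num / ( E )
var ++ num / ( T )
var ++ num / ( F )
var ++ num / ( P )
var ++ num / ( A )
var ++ num / ( num )

[E [T [T [F [P [A var]]]] ++ [F [F [P [A num]]] / [P [A ( [E [T [F [P [A num]]]]] )]]]]]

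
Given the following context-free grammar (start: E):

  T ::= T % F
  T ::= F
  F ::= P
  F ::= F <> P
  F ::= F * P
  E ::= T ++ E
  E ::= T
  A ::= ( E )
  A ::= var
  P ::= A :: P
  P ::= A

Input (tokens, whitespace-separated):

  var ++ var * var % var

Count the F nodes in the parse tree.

4

[E [T [F [P [A var]]]] ++ [E [T [T [F [F [P [A var]]] * [P [A var]]]] % [F [P [A var]]]]]]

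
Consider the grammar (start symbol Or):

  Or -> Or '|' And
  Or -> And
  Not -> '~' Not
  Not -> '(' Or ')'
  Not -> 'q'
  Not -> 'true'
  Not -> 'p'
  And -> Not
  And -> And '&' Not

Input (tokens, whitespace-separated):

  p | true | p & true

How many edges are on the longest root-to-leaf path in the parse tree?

5

[Or [Or [Or [And [Not p]]] | [And [Not true]]] | [And [And [Not p]] & [Not true]]]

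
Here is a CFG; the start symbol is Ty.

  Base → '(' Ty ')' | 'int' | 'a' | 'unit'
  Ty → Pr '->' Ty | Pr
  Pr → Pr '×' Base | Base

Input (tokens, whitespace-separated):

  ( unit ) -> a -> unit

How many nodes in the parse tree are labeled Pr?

[Ty [Pr [Base ( [Ty [Pr [Base unit]]] )]] -> [Ty [Pr [Base a]] -> [Ty [Pr [Base unit]]]]]

4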